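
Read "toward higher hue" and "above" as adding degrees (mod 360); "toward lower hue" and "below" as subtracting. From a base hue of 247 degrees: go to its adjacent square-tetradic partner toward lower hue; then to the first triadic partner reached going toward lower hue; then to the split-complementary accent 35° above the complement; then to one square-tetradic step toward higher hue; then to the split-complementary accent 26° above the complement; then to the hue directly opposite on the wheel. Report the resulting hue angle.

8°

square ↓ −90°: 247 − 90 = 157°
triadic ↓ −120°: 157 − 120 = 37°
split-comp 35° ↑ +215°: 37 + 215 = 252°
square ↑ +90°: 252 + 90 = 342°
split-comp 26° ↑ +206°: 342 + 206 = 548 → 548 − 360 = 188°
complement +180°: 188 + 180 = 368 → 368 − 360 = 8°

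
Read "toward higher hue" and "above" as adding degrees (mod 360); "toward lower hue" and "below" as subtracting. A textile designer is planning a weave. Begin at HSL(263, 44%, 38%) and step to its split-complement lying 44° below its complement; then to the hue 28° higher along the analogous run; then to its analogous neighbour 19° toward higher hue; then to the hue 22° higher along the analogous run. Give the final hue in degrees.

split-comp 44° ↓ +136°: 263 + 136 = 399 → 399 − 360 = 39°
analog 28° ↑ +28°: 39 + 28 = 67°
analog 19° ↑ +19°: 67 + 19 = 86°
analog 22° ↑ +22°: 86 + 22 = 108°

108°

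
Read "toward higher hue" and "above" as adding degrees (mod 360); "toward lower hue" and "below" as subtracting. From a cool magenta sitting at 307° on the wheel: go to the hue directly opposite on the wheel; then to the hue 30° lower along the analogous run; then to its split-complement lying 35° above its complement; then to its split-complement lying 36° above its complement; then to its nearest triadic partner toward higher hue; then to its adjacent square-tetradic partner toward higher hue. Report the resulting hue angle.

18°

+180° (complement): 307 + 180 = 487 → 487 − 360 = 127°
−30° (analog 30° ↓): 127 − 30 = 97°
+215° (split-comp 35° ↑): 97 + 215 = 312°
+216° (split-comp 36° ↑): 312 + 216 = 528 → 528 − 360 = 168°
+120° (triadic ↑): 168 + 120 = 288°
+90° (square ↑): 288 + 90 = 378 → 378 − 360 = 18°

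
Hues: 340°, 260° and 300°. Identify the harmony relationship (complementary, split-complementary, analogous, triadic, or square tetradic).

Sort the hues: 260°, 300°, 340°.
Successive gaps around the wheel: 40°, 40°, 280°.
A run of hues at equal small steps (40°) with one large closing gap is an analogous group.

analogous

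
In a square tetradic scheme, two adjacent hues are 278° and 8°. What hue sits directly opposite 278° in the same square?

98°

A square tetradic scheme places four hues 90° apart; opposite corners are 180° apart.
278 + 180 = 458 → 458 − 360 = 98°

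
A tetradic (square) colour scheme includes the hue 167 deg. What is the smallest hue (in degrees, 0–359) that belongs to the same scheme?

A square tetradic scheme places four hues every 90°.
The full set through 167° is {77°, 167°, 257°, 347°}.

77°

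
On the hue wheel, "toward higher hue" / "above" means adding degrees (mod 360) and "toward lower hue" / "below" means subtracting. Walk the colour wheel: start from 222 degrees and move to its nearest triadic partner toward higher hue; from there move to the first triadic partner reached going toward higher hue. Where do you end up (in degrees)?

222 + 120 = 342°   (triadic ↑)
342 + 120 = 462 → 462 − 360 = 102°   (triadic ↑)

102°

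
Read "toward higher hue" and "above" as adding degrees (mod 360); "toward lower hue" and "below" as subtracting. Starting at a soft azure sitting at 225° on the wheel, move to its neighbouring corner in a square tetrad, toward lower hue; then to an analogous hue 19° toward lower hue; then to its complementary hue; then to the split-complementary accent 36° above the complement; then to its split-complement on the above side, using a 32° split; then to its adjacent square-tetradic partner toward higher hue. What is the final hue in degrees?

225 − 90 = 135°   (square ↓)
135 − 19 = 116°   (analog 19° ↓)
116 + 180 = 296°   (complement)
296 + 216 = 512 → 512 − 360 = 152°   (split-comp 36° ↑)
152 + 212 = 364 → 364 − 360 = 4°   (split-comp 32° ↑)
4 + 90 = 94°   (square ↑)

94°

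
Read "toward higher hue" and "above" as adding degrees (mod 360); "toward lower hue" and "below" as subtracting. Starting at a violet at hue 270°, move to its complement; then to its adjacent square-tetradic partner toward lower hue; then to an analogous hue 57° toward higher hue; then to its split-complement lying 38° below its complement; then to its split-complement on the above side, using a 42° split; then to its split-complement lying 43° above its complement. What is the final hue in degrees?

284°

270 + 180 = 450 → 450 − 360 = 90°   (complement)
90 − 90 = 0°   (square ↓)
0 + 57 = 57°   (analog 57° ↑)
57 + 142 = 199°   (split-comp 38° ↓)
199 + 222 = 421 → 421 − 360 = 61°   (split-comp 42° ↑)
61 + 223 = 284°   (split-comp 43° ↑)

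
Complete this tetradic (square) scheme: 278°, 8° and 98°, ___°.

A square tetradic scheme places four hues every 90°.
The full set through 8° is {8°, 98°, 188°, 278°}.
Given {8°, 98°, 278°}, the missing hue is 188°.

188°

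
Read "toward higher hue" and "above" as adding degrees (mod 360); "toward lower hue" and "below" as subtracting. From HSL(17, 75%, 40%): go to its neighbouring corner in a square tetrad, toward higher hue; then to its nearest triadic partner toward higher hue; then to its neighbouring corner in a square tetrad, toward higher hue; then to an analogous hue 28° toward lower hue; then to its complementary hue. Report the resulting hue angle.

17 + 90 = 107°   (square ↑)
107 + 120 = 227°   (triadic ↑)
227 + 90 = 317°   (square ↑)
317 − 28 = 289°   (analog 28° ↓)
289 + 180 = 469 → 469 − 360 = 109°   (complement)

109°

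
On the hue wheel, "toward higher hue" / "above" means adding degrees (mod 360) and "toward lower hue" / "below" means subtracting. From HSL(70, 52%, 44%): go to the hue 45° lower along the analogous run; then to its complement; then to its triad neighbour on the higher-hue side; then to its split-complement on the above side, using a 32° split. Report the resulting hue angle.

−45° (analog 45° ↓): 70 − 45 = 25°
+180° (complement): 25 + 180 = 205°
+120° (triadic ↑): 205 + 120 = 325°
+212° (split-comp 32° ↑): 325 + 212 = 537 → 537 − 360 = 177°

177°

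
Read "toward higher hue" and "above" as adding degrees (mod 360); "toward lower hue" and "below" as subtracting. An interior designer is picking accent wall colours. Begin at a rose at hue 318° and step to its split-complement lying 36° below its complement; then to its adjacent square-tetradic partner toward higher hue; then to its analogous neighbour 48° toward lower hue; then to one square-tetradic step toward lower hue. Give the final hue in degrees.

split-comp 36° ↓ +144°: 318 + 144 = 462 → 462 − 360 = 102°
square ↑ +90°: 102 + 90 = 192°
analog 48° ↓ −48°: 192 − 48 = 144°
square ↓ −90°: 144 − 90 = 54°

54°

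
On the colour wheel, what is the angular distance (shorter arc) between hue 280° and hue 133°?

|280 − 133| = 147.
147 ≤ 180, so the shorter arc is 147°.

147°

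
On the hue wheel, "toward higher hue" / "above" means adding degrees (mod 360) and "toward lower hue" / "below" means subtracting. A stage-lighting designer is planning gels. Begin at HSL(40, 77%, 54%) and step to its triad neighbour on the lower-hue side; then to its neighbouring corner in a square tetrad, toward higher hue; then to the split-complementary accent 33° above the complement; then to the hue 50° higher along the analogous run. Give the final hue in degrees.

273°

40 − 120 = -80 → -80 + 360 = 280°   (triadic ↓)
280 + 90 = 370 → 370 − 360 = 10°   (square ↑)
10 + 213 = 223°   (split-comp 33° ↑)
223 + 50 = 273°   (analog 50° ↑)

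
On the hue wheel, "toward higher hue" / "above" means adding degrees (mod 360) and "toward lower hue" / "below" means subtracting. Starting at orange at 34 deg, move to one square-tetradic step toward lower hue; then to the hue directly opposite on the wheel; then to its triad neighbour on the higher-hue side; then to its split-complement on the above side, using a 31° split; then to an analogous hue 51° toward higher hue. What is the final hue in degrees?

146°

−90° (square ↓): 34 − 90 = -56 → -56 + 360 = 304°
+180° (complement): 304 + 180 = 484 → 484 − 360 = 124°
+120° (triadic ↑): 124 + 120 = 244°
+211° (split-comp 31° ↑): 244 + 211 = 455 → 455 − 360 = 95°
+51° (analog 51° ↑): 95 + 51 = 146°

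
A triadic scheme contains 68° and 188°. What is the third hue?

A triad spaces three hues 120° apart.
The full set is {68°, 188°, 308°}.

308°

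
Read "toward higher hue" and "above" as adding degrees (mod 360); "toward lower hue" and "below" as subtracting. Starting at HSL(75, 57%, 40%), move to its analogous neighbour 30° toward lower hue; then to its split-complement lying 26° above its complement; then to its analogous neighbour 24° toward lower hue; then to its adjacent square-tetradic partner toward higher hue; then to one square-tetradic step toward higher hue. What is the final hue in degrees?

47°

−30° (analog 30° ↓): 75 − 30 = 45°
+206° (split-comp 26° ↑): 45 + 206 = 251°
−24° (analog 24° ↓): 251 − 24 = 227°
+90° (square ↑): 227 + 90 = 317°
+90° (square ↑): 317 + 90 = 407 → 407 − 360 = 47°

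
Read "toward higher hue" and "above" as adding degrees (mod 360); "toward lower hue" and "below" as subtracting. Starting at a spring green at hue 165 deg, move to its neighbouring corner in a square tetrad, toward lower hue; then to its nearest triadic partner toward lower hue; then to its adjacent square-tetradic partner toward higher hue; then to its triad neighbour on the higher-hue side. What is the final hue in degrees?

165 − 90 = 75°   (square ↓)
75 − 120 = -45 → -45 + 360 = 315°   (triadic ↓)
315 + 90 = 405 → 405 − 360 = 45°   (square ↑)
45 + 120 = 165°   (triadic ↑)

165°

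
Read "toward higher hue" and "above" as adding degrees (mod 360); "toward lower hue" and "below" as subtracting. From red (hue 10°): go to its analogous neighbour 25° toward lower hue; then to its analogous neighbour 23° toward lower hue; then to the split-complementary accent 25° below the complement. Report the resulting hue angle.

117°

analog 25° ↓ −25°: 10 − 25 = -15 → -15 + 360 = 345°
analog 23° ↓ −23°: 345 − 23 = 322°
split-comp 25° ↓ +155°: 322 + 155 = 477 → 477 − 360 = 117°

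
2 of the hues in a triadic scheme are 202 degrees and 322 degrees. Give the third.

A triad places three hues 120° apart.
The full set through 202° is {82°, 202°, 322°}.
Given {202°, 322°}, the missing hue is 82°.

82°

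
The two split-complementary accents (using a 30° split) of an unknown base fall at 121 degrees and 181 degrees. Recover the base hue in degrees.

331°

The accents sit 30° either side of the complement, so the complement is their short-arc midpoint on the wheel.
Short-arc midpoint of 121° and 181°: 151°.
Base is 180° from the complement: 151 − 180 = -29 → -29 + 360 = 331°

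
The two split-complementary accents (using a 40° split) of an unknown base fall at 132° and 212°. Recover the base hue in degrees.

352°

The accents sit 40° either side of the complement, so the complement is their short-arc midpoint on the wheel.
Short-arc midpoint of 132° and 212°: 172°.
Base is 180° from the complement: 172 − 180 = -8 → -8 + 360 = 352°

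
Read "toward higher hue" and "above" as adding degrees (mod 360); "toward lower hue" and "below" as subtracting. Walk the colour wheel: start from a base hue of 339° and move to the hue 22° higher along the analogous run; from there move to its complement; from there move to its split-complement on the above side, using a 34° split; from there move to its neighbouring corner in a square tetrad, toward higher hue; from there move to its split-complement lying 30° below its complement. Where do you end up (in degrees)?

275°

analog 22° ↑ +22°: 339 + 22 = 361 → 361 − 360 = 1°
complement +180°: 1 + 180 = 181°
split-comp 34° ↑ +214°: 181 + 214 = 395 → 395 − 360 = 35°
square ↑ +90°: 35 + 90 = 125°
split-comp 30° ↓ +150°: 125 + 150 = 275°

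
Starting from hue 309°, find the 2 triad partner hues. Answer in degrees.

A triad places three hues 120° apart.
309 + 120 = 429 → 429 − 360 = 69°
309 + 240 = 549 → 549 − 360 = 189°

69° and 189°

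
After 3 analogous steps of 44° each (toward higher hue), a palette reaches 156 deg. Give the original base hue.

3 steps of 44° (toward higher hue) give a net shift of +132°.
Start = end − shift: 156 − 132 = 24°

24°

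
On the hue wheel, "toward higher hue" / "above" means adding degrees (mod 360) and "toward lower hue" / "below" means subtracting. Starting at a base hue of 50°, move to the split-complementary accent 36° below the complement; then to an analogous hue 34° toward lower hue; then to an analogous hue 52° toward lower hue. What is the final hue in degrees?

+144° (split-comp 36° ↓): 50 + 144 = 194°
−34° (analog 34° ↓): 194 − 34 = 160°
−52° (analog 52° ↓): 160 − 52 = 108°

108°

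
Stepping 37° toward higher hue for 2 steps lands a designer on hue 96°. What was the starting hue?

2 steps of 37° (toward higher hue) give a net shift of +74°.
Start = end − shift: 96 − 74 = 22°

22°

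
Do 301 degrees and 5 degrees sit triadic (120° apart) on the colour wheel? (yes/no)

no

Angular distance: |301 − 5| = 296; shorter arc = 360 − 296 = 64°.
Triadic (120° apart) requires 120°.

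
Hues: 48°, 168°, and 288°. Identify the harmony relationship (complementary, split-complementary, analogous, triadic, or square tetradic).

Sort the hues: 48°, 168°, 288°.
Successive gaps around the wheel: 120°, 120°, 120°.
Three hues equally spaced 120° apart form a triad.

triadic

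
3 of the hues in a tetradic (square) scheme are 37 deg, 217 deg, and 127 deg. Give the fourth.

307°

A square tetradic scheme places four hues every 90°.
The full set through 37° is {37°, 127°, 217°, 307°}.
Given {37°, 127°, 217°}, the missing hue is 307°.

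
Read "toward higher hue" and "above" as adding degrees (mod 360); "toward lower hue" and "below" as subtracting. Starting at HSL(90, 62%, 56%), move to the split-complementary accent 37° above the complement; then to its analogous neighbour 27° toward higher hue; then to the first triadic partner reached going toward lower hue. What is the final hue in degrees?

90 + 217 = 307°   (split-comp 37° ↑)
307 + 27 = 334°   (analog 27° ↑)
334 − 120 = 214°   (triadic ↓)

214°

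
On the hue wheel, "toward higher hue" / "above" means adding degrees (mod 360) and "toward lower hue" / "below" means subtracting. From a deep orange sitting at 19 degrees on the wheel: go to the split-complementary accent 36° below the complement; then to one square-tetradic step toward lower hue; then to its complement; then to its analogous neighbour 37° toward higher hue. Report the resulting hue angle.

290°

+144° (split-comp 36° ↓): 19 + 144 = 163°
−90° (square ↓): 163 − 90 = 73°
+180° (complement): 73 + 180 = 253°
+37° (analog 37° ↑): 253 + 37 = 290°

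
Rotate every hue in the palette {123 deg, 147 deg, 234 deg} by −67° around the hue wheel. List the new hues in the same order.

123 − 67 = 56°
147 − 67 = 80°
234 − 67 = 167°

56°, 80°, 167°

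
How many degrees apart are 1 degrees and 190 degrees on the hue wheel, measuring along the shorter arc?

171°

|1 − 190| = 189.
The shorter arc is 360 − 189 = 171°.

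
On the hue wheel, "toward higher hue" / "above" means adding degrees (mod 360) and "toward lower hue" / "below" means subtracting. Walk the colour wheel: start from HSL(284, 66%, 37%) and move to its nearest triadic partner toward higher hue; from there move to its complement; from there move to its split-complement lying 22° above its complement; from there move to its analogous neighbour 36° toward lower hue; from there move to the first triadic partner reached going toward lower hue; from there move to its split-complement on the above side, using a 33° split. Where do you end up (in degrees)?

triadic ↑ +120°: 284 + 120 = 404 → 404 − 360 = 44°
complement +180°: 44 + 180 = 224°
split-comp 22° ↑ +202°: 224 + 202 = 426 → 426 − 360 = 66°
analog 36° ↓ −36°: 66 − 36 = 30°
triadic ↓ −120°: 30 − 120 = -90 → -90 + 360 = 270°
split-comp 33° ↑ +213°: 270 + 213 = 483 → 483 − 360 = 123°

123°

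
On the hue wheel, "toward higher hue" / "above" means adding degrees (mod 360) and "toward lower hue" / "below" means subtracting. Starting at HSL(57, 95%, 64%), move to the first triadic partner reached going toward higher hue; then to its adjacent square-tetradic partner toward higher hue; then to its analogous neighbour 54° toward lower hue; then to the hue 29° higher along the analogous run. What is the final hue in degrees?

+120° (triadic ↑): 57 + 120 = 177°
+90° (square ↑): 177 + 90 = 267°
−54° (analog 54° ↓): 267 − 54 = 213°
+29° (analog 29° ↑): 213 + 29 = 242°

242°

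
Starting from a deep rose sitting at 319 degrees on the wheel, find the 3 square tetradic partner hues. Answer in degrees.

319 + 90 = 409 → 409 − 360 = 49°
319 + 180 = 499 → 499 − 360 = 139°
319 + 270 = 589 → 589 − 360 = 229°

49°, 139° and 229°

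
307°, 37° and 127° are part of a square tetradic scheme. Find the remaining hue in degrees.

217°

A square tetradic scheme places four hues every 90°.
The full set through 37° is {37°, 127°, 217°, 307°}.
Given {37°, 127°, 307°}, the missing hue is 217°.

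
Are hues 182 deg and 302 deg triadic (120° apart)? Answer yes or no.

Angular distance: |182 − 302| = 120 = 120°.
Triadic (120° apart) requires 120°.

yes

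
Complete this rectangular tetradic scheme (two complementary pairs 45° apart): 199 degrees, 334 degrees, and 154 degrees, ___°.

19°

A rectangular tetradic uses two complementary pairs 45° apart: offsets 0°, 45°, 180°, 225°.
Among {154°, 199°, 334°}, 334° and 154° are a 180° pair.
The remaining hue 199° needs its own complement: 199 + 180 = 379 → 379 − 360 = 19°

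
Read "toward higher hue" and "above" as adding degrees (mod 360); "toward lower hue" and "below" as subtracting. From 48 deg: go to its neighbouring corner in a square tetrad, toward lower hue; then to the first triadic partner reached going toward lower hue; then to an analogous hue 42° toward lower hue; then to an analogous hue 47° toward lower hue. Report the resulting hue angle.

square ↓ −90°: 48 − 90 = -42 → -42 + 360 = 318°
triadic ↓ −120°: 318 − 120 = 198°
analog 42° ↓ −42°: 198 − 42 = 156°
analog 47° ↓ −47°: 156 − 47 = 109°

109°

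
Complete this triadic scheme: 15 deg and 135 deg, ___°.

255°

A triad places three hues 120° apart.
The full set through 15° is {15°, 135°, 255°}.
Given {15°, 135°}, the missing hue is 255°.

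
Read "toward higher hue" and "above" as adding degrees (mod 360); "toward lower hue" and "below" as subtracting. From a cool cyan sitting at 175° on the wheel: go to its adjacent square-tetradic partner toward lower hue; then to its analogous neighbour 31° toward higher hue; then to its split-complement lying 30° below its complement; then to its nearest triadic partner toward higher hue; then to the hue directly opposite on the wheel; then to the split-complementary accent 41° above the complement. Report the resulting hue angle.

175 − 90 = 85°   (square ↓)
85 + 31 = 116°   (analog 31° ↑)
116 + 150 = 266°   (split-comp 30° ↓)
266 + 120 = 386 → 386 − 360 = 26°   (triadic ↑)
26 + 180 = 206°   (complement)
206 + 221 = 427 → 427 − 360 = 67°   (split-comp 41° ↑)

67°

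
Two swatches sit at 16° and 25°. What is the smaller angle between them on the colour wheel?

|16 − 25| = 9.
9 ≤ 180, so the shorter arc is 9°.

9°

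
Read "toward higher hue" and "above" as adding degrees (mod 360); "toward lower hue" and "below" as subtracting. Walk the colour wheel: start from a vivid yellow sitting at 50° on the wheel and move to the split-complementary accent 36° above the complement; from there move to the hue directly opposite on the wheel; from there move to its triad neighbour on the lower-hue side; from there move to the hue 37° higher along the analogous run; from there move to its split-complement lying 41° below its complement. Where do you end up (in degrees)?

50 + 216 = 266°   (split-comp 36° ↑)
266 + 180 = 446 → 446 − 360 = 86°   (complement)
86 − 120 = -34 → -34 + 360 = 326°   (triadic ↓)
326 + 37 = 363 → 363 − 360 = 3°   (analog 37° ↑)
3 + 139 = 142°   (split-comp 41° ↓)

142°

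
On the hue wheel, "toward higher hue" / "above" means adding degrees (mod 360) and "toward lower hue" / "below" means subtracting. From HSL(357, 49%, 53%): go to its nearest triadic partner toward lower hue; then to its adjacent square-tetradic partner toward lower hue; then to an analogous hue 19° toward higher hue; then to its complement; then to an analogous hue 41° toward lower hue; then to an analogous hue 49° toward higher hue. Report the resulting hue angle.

357 − 120 = 237°   (triadic ↓)
237 − 90 = 147°   (square ↓)
147 + 19 = 166°   (analog 19° ↑)
166 + 180 = 346°   (complement)
346 − 41 = 305°   (analog 41° ↓)
305 + 49 = 354°   (analog 49° ↑)

354°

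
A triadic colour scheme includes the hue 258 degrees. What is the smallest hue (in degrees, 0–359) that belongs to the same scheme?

A triad places three hues 120° apart.
The full set through 258° is {18°, 138°, 258°}.

18°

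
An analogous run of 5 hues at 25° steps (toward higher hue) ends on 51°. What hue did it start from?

311°

4 steps of 25° (toward higher hue) give a net shift of +100°.
Start = end − shift: 51 − 100 = -49 → -49 + 360 = 311°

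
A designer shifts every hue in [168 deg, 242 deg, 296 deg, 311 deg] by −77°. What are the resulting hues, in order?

168 − 77 = 91°
242 − 77 = 165°
296 − 77 = 219°
311 − 77 = 234°

91°, 165°, 219°, 234°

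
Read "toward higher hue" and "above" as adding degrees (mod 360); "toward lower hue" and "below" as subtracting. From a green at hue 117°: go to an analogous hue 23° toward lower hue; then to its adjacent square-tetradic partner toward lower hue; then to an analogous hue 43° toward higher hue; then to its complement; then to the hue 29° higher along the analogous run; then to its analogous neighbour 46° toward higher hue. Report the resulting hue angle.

302°

117 − 23 = 94°   (analog 23° ↓)
94 − 90 = 4°   (square ↓)
4 + 43 = 47°   (analog 43° ↑)
47 + 180 = 227°   (complement)
227 + 29 = 256°   (analog 29° ↑)
256 + 46 = 302°   (analog 46° ↑)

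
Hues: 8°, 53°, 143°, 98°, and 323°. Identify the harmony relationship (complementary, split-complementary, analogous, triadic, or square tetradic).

Sort the hues: 8°, 53°, 98°, 143°, 323°.
Successive gaps around the wheel: 45°, 45°, 45°, 180°, 45°.
A run of hues at equal small steps (45°) with one large closing gap is an analogous group.

analogous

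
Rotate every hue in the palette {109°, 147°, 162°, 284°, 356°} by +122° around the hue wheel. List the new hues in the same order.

231°, 269°, 284°, 46°, 118°

109 + 122 = 231°
147 + 122 = 269°
162 + 122 = 284°
284 + 122 = 406 → 406 − 360 = 46°
356 + 122 = 478 → 478 − 360 = 118°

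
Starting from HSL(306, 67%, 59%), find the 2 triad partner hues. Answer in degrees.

A triad places three hues 120° apart.
306 + 120 = 426 → 426 − 360 = 66°
306 + 240 = 546 → 546 − 360 = 186°

66° and 186°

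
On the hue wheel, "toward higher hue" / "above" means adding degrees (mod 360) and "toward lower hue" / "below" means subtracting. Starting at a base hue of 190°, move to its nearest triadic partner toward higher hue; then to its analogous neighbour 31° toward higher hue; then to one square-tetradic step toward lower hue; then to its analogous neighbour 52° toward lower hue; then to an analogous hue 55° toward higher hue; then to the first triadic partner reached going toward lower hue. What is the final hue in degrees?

+120° (triadic ↑): 190 + 120 = 310°
+31° (analog 31° ↑): 310 + 31 = 341°
−90° (square ↓): 341 − 90 = 251°
−52° (analog 52° ↓): 251 − 52 = 199°
+55° (analog 55° ↑): 199 + 55 = 254°
−120° (triadic ↓): 254 − 120 = 134°

134°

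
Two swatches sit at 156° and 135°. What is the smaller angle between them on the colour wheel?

|156 − 135| = 21.
21 ≤ 180, so the shorter arc is 21°.

21°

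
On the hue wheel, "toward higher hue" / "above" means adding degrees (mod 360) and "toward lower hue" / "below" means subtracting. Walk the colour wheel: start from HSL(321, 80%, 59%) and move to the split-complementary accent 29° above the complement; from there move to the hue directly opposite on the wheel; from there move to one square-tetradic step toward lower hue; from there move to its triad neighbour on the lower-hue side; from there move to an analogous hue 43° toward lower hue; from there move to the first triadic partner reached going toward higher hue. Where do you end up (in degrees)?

+209° (split-comp 29° ↑): 321 + 209 = 530 → 530 − 360 = 170°
+180° (complement): 170 + 180 = 350°
−90° (square ↓): 350 − 90 = 260°
−120° (triadic ↓): 260 − 120 = 140°
−43° (analog 43° ↓): 140 − 43 = 97°
+120° (triadic ↑): 97 + 120 = 217°

217°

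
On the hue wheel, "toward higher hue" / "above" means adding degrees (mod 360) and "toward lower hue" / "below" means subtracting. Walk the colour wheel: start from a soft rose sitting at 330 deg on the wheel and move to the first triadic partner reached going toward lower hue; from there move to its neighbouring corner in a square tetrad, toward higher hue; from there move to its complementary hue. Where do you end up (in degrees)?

330 − 120 = 210°   (triadic ↓)
210 + 90 = 300°   (square ↑)
300 + 180 = 480 → 480 − 360 = 120°   (complement)

120°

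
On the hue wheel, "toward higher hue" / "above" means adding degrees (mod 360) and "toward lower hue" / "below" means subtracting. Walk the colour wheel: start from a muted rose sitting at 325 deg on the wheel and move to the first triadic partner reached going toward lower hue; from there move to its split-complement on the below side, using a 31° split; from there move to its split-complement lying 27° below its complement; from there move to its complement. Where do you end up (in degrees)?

325 − 120 = 205°   (triadic ↓)
205 + 149 = 354°   (split-comp 31° ↓)
354 + 153 = 507 → 507 − 360 = 147°   (split-comp 27° ↓)
147 + 180 = 327°   (complement)

327°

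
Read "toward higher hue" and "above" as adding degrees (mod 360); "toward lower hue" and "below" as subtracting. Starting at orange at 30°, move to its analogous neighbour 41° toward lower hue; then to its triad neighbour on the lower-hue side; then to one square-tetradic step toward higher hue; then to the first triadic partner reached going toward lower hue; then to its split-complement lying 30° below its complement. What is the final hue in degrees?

30 − 41 = -11 → -11 + 360 = 349°   (analog 41° ↓)
349 − 120 = 229°   (triadic ↓)
229 + 90 = 319°   (square ↑)
319 − 120 = 199°   (triadic ↓)
199 + 150 = 349°   (split-comp 30° ↓)

349°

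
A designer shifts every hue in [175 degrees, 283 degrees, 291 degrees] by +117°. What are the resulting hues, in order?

292°, 40°, 48°

175 + 117 = 292°
283 + 117 = 400 → 400 − 360 = 40°
291 + 117 = 408 → 408 − 360 = 48°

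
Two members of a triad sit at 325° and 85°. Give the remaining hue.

A triad spaces three hues 120° apart.
The full set is {85°, 205°, 325°}.

205°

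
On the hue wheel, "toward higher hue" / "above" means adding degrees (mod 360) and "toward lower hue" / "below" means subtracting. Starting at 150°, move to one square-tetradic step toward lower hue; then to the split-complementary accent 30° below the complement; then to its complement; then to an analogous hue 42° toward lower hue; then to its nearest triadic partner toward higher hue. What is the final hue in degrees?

square ↓ −90°: 150 − 90 = 60°
split-comp 30° ↓ +150°: 60 + 150 = 210°
complement +180°: 210 + 180 = 390 → 390 − 360 = 30°
analog 42° ↓ −42°: 30 − 42 = -12 → -12 + 360 = 348°
triadic ↑ +120°: 348 + 120 = 468 → 468 − 360 = 108°

108°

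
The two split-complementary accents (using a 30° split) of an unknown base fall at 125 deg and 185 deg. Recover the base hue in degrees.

335°

The accents sit 30° either side of the complement, so the complement is their short-arc midpoint on the wheel.
Short-arc midpoint of 125° and 185°: 155°.
Base is 180° from the complement: 155 − 180 = -25 → -25 + 360 = 335°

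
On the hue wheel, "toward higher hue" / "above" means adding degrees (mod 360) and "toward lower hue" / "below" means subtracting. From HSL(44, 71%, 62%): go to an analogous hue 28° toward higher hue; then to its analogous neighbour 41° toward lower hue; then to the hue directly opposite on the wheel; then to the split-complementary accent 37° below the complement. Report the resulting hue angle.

+28° (analog 28° ↑): 44 + 28 = 72°
−41° (analog 41° ↓): 72 − 41 = 31°
+180° (complement): 31 + 180 = 211°
+143° (split-comp 37° ↓): 211 + 143 = 354°

354°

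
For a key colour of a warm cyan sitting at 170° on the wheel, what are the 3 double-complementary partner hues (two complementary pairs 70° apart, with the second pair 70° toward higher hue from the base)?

170 + 70 = 240°
170 + 180 = 350°
170 + 250 = 420 → 420 − 360 = 60°

240°, 350° and 60°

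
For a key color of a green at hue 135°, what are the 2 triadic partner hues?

A triad places three hues 120° apart.
135 + 120 = 255°
135 + 240 = 375 → 375 − 360 = 15°

255° and 15°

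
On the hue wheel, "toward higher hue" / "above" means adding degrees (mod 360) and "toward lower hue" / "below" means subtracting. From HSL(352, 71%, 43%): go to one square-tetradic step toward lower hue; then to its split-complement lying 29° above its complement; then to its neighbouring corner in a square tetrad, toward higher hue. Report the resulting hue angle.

−90° (square ↓): 352 − 90 = 262°
+209° (split-comp 29° ↑): 262 + 209 = 471 → 471 − 360 = 111°
+90° (square ↑): 111 + 90 = 201°

201°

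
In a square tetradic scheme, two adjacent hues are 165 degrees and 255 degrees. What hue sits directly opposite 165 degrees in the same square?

345°

A square tetradic scheme places four hues 90° apart; opposite corners are 180° apart.
165 + 180 = 345°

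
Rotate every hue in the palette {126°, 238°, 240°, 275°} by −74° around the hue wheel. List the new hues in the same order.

52°, 164°, 166°, 201°

126 − 74 = 52°
238 − 74 = 164°
240 − 74 = 166°
275 − 74 = 201°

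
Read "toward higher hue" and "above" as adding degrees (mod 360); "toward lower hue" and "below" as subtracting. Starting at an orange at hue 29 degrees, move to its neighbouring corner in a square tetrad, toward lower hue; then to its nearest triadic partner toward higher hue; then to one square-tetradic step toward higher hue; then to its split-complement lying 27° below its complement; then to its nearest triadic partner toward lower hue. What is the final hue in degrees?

−90° (square ↓): 29 − 90 = -61 → -61 + 360 = 299°
+120° (triadic ↑): 299 + 120 = 419 → 419 − 360 = 59°
+90° (square ↑): 59 + 90 = 149°
+153° (split-comp 27° ↓): 149 + 153 = 302°
−120° (triadic ↓): 302 − 120 = 182°

182°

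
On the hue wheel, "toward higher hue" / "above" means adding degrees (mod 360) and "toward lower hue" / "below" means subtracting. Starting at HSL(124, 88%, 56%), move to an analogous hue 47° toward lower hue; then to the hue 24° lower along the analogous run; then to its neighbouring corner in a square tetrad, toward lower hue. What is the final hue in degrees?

124 − 47 = 77°   (analog 47° ↓)
77 − 24 = 53°   (analog 24° ↓)
53 − 90 = -37 → -37 + 360 = 323°   (square ↓)

323°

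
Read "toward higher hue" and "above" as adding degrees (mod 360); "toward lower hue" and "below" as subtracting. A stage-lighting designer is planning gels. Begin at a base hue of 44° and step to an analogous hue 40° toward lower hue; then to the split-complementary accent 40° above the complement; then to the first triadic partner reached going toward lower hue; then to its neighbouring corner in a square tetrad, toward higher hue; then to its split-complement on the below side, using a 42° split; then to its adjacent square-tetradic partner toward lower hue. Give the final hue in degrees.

242°

44 − 40 = 4°   (analog 40° ↓)
4 + 220 = 224°   (split-comp 40° ↑)
224 − 120 = 104°   (triadic ↓)
104 + 90 = 194°   (square ↑)
194 + 138 = 332°   (split-comp 42° ↓)
332 − 90 = 242°   (square ↓)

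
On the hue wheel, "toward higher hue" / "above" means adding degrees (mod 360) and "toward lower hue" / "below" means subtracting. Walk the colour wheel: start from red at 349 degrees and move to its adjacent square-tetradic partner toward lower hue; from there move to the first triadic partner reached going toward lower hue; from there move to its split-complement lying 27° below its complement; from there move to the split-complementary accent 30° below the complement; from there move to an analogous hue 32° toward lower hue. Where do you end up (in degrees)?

349 − 90 = 259°   (square ↓)
259 − 120 = 139°   (triadic ↓)
139 + 153 = 292°   (split-comp 27° ↓)
292 + 150 = 442 → 442 − 360 = 82°   (split-comp 30° ↓)
82 − 32 = 50°   (analog 32° ↓)

50°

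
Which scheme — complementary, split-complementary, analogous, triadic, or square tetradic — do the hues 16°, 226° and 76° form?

Sort the hues: 16°, 76°, 226°.
Successive gaps around the wheel: 60°, 150°, 150°.
Two 150° gaps and one 60° gap — a base hue opposite a pair of accents 30° either side of its complement — is the split-complementary pattern.

split-complementary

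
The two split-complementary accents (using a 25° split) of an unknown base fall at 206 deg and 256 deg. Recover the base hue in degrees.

The accents sit 25° either side of the complement, so the complement is their short-arc midpoint on the wheel.
Short-arc midpoint of 206° and 256°: 231°.
Base is 180° from the complement: 231 − 180 = 51°

51°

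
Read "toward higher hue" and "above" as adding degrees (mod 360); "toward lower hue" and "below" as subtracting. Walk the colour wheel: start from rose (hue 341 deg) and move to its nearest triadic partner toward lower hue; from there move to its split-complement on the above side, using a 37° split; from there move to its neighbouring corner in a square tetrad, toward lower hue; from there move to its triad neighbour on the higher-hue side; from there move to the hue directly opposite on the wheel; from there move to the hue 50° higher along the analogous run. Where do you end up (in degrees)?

triadic ↓ −120°: 341 − 120 = 221°
split-comp 37° ↑ +217°: 221 + 217 = 438 → 438 − 360 = 78°
square ↓ −90°: 78 − 90 = -12 → -12 + 360 = 348°
triadic ↑ +120°: 348 + 120 = 468 → 468 − 360 = 108°
complement +180°: 108 + 180 = 288°
analog 50° ↑ +50°: 288 + 50 = 338°

338°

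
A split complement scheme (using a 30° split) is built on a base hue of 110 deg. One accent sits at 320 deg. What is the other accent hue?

Split-complementary hues sit 30° either side of the complement.
Complement of the base 110°: 110 + 180 = 290°
The given accent 320° is 30° one side of 290°; the other accent sits 30° the other side: 290 − 30 = 260°

260°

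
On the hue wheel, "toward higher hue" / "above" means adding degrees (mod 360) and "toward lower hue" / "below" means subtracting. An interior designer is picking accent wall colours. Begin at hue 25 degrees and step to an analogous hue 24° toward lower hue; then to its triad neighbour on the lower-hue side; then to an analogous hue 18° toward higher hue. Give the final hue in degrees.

25 − 24 = 1°   (analog 24° ↓)
1 − 120 = -119 → -119 + 360 = 241°   (triadic ↓)
241 + 18 = 259°   (analog 18° ↑)

259°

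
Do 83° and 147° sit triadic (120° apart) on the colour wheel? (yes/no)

no

Angular distance: |83 − 147| = 64 = 64°.
Triadic (120° apart) requires 120°.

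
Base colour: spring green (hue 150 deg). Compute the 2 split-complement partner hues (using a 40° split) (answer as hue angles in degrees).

Split-complementary hues sit 40° either side of the complement.
Complement of 150 deg: 150 + 180 = 330°
330 − 40 = 290°
330 + 40 = 370 → 370 − 360 = 10°

290° and 10°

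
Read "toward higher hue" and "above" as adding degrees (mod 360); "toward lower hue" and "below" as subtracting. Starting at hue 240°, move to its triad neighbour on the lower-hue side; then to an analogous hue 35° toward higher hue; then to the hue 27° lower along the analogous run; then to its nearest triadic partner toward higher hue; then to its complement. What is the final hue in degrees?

−120° (triadic ↓): 240 − 120 = 120°
+35° (analog 35° ↑): 120 + 35 = 155°
−27° (analog 27° ↓): 155 − 27 = 128°
+120° (triadic ↑): 128 + 120 = 248°
+180° (complement): 248 + 180 = 428 → 428 − 360 = 68°

68°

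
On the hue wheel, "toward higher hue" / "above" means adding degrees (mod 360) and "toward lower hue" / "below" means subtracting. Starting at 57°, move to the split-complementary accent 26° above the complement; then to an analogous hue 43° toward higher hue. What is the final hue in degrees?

306°

+206° (split-comp 26° ↑): 57 + 206 = 263°
+43° (analog 43° ↑): 263 + 43 = 306°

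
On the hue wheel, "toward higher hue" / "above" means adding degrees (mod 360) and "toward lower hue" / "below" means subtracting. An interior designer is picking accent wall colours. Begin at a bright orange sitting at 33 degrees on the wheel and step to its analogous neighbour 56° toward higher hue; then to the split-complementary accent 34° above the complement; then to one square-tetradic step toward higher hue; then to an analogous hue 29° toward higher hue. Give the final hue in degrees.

62°

analog 56° ↑ +56°: 33 + 56 = 89°
split-comp 34° ↑ +214°: 89 + 214 = 303°
square ↑ +90°: 303 + 90 = 393 → 393 − 360 = 33°
analog 29° ↑ +29°: 33 + 29 = 62°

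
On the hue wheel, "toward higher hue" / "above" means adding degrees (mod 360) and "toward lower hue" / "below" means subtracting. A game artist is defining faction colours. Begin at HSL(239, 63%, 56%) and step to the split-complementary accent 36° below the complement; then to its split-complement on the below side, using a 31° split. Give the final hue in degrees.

172°

split-comp 36° ↓ +144°: 239 + 144 = 383 → 383 − 360 = 23°
split-comp 31° ↓ +149°: 23 + 149 = 172°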